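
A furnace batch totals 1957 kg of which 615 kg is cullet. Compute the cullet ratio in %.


Cullet ratio = (cullet mass / total batch mass) * 100
  Ratio = 615 / 1957 * 100 = 31.43%

31.43%


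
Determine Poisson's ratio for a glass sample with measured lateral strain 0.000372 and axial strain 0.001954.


Poisson's ratio: nu = lateral strain / axial strain
  nu = 0.000372 / 0.001954 = 0.1904

0.1904


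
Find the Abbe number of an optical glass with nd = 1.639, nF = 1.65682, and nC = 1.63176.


Abbe number formula: Vd = (nd - 1) / (nF - nC)
  nd - 1 = 1.639 - 1 = 0.639
  nF - nC = 1.65682 - 1.63176 = 0.02506
  Vd = 0.639 / 0.02506 = 25.5

25.5


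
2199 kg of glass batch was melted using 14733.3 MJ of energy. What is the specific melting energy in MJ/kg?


Rearrange E = m * s for s:
  s = E / m
  s = 14733.3 / 2199 = 6.7 MJ/kg

6.7 MJ/kg


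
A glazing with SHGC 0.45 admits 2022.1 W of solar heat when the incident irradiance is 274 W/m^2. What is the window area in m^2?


Rearrange Q = Area * SHGC * Irradiance:
  Area = Q / (SHGC * Irradiance)
  Area = 2022.1 / (0.45 * 274) = 16.4 m^2

16.4 m^2


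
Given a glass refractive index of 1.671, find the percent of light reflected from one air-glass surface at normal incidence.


Fresnel reflectance at normal incidence:
  R = ((n - 1)/(n + 1))^2
  (n - 1)/(n + 1) = (1.671 - 1)/(1.671 + 1) = 0.251217
  R = 0.251217^2 = 0.06311
  R(%) = 0.06311 * 100 = 6.311%

6.311%


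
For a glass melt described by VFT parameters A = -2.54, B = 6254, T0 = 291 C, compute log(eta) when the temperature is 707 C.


VFT equation: log(eta) = A + B / (T - T0)
  T - T0 = 707 - 291 = 416
  B / (T - T0) = 6254 / 416 = 15.034
  log(eta) = -2.54 + 15.034 = 12.494

12.494


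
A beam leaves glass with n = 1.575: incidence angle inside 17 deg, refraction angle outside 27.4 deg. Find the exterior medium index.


Apply Snell's law: n1 * sin(theta1) = n2 * sin(theta2)
  n2 = n1 * sin(theta1) / sin(theta2)
  sin(17) = 0.292372
  sin(27.4) = 0.4602
  n2 = 1.575 * 0.292372 / 0.4602 = 1.0006

1.0006


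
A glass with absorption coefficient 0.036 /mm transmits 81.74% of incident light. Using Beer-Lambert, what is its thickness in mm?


Rearrange T = exp(-alpha * thickness):
  thickness = -ln(T) / alpha
  T = 81.74/100 = 0.8174
  ln(T) = -0.20163
  -ln(T) = 0.20163
  thickness = 0.20163 / 0.036 = 5.6 mm

5.6 mm


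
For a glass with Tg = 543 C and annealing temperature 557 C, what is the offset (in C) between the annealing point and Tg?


Offset = T_anneal - Tg:
  offset = 557 - 543 = 14 C

14 C


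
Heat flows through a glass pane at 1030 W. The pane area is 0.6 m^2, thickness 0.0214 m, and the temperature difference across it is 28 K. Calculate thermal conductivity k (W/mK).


Fourier's law rearranged: k = Q * t / (A * dT)
  Numerator = 1030 * 0.0214 = 22.042
  Denominator = 0.6 * 28 = 16.8
  k = 22.042 / 16.8 = 1.312 W/mK

1.312 W/mK


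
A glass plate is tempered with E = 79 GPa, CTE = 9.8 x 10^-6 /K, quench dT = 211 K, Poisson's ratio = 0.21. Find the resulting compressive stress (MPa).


Tempering stress: sigma = E * alpha * dT / (1 - nu)
  E (MPa) = 79 * 1000 = 79000
  Numerator = 79000 * (9.8 x 10^-6) * 211 = 163.3562
  Denominator = 1 - 0.21 = 0.79
  sigma = 163.3562 / 0.79 = 206.8 MPa

206.8 MPa


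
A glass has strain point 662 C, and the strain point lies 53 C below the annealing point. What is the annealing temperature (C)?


T_anneal = T_strain + gap:
  T_anneal = 662 + 53 = 715 C

715 C


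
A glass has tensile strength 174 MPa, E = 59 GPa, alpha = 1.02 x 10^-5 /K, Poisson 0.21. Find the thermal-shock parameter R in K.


Thermal shock resistance: R = sigma * (1 - nu) / (E * alpha)
  Numerator = 174 * (1 - 0.21) = 137.46
  Denominator = 59 * 1000 * (1.02 x 10^-5) = 0.6018
  R = 137.46 / 0.6018 = 228.4 K

228.4 K


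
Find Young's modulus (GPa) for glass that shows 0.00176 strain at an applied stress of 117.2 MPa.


Young's modulus: E = stress / strain
  E = 117.2 MPa / 0.00176 = 66590.91 MPa
Convert to GPa: 66590.91 / 1000 = 66.59 GPa

66.59 GPa


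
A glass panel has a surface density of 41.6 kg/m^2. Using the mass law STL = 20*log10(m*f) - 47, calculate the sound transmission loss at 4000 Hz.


Mass law: STL = 20 * log10(m * f) - 47
  m * f = 41.6 * 4000 = 166400
  log10(166400) = 5.22115
  STL = 20 * 5.22115 - 47 = 104.423 - 47 = 57.4 dB

57.4 dB


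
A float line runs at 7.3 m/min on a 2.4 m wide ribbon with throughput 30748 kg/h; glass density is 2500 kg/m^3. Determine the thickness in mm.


Ribbon cross-section from mass balance:
  Volume rate = throughput / density = 30748 / 2500 = 12.2992 m^3/h
  thickness = volume rate / (speed * 60 * width), i.e.
  thickness = throughput / (60 * speed * width * density) * 1000
  thickness = 30748 / (60 * 7.3 * 2.4 * 2500) * 1000 = 11.7 mm

11.7 mm


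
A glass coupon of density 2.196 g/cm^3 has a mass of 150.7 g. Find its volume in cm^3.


Rearrange rho = m / V:
  V = m / rho
  V = 150.7 / 2.196 = 68.625 cm^3

68.625 cm^3


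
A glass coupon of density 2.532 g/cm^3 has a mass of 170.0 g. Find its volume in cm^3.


Rearrange rho = m / V:
  V = m / rho
  V = 170.0 / 2.532 = 67.141 cm^3

67.141 cm^3


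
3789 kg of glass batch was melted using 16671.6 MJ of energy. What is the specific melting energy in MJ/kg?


Rearrange E = m * s for s:
  s = E / m
  s = 16671.6 / 3789 = 4.4 MJ/kg

4.4 MJ/kg


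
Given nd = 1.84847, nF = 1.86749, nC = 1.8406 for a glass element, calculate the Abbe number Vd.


Abbe number formula: Vd = (nd - 1) / (nF - nC)
  nd - 1 = 1.84847 - 1 = 0.84847
  nF - nC = 1.86749 - 1.8406 = 0.02689
  Vd = 0.84847 / 0.02689 = 31.55

31.55


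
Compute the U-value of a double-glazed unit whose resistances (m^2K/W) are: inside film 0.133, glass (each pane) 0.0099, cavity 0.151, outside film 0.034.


Total thermal resistance (series):
  R_total = R_in + R_glass + R_air + R_glass + R_out
  R_total = 0.133 + 0.0099 + 0.151 + 0.0099 + 0.034 = 0.3378 m^2K/W
U-value = 1 / R_total = 1 / 0.3378 = 2.96 W/m^2K

2.96 W/m^2K


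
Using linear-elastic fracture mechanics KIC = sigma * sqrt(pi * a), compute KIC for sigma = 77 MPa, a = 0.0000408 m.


Fracture toughness: KIC = sigma * sqrt(pi * a)
  pi * a = pi * 0.0000408 = 0.000128177
  sqrt(pi * a) = 0.011322
  KIC = 77 * 0.011322 = 0.872 MPa*sqrt(m)

0.872 MPa*sqrt(m)


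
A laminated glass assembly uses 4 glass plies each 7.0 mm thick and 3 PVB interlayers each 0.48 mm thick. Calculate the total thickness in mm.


Total thickness = glass contribution + PVB contribution
  Glass: 4 * 7.0 = 28.0 mm
  PVB: 3 * 0.48 = 1.44 mm
  Total = 28.0 + 1.44 = 29.44 mm

29.44 mm


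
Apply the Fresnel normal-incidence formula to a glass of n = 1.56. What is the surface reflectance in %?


Fresnel reflectance at normal incidence:
  R = ((n - 1)/(n + 1))^2
  (n - 1)/(n + 1) = (1.56 - 1)/(1.56 + 1) = 0.21875
  R = 0.21875^2 = 0.0478516
  R(%) = 0.0478516 * 100 = 4.785%

4.785%


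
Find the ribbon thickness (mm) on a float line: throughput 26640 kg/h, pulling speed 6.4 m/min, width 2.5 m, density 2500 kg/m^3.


Ribbon cross-section from mass balance:
  Volume rate = throughput / density = 26640 / 2500 = 10.656 m^3/h
  thickness = volume rate / (speed * 60 * width), i.e.
  thickness = throughput / (60 * speed * width * density) * 1000
  thickness = 26640 / (60 * 6.4 * 2.5 * 2500) * 1000 = 11.1 mm

11.1 mm


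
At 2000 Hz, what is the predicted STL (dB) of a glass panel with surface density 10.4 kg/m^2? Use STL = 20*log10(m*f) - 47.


Mass law: STL = 20 * log10(m * f) - 47
  m * f = 10.4 * 2000 = 20800
  log10(20800) = 4.31806
  STL = 20 * 4.31806 - 47 = 86.3612 - 47 = 39.4 dB

39.4 dB


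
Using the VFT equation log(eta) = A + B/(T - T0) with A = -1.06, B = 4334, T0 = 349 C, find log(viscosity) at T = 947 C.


VFT equation: log(eta) = A + B / (T - T0)
  T - T0 = 947 - 349 = 598
  B / (T - T0) = 4334 / 598 = 7.247
  log(eta) = -1.06 + 7.247 = 6.187

6.187


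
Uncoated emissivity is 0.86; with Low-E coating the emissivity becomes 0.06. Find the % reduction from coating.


Percentage reduction = (1 - coated/uncoated) * 100
  Ratio = 0.06 / 0.86 = 0.0698
  Reduction = (1 - 0.0698) * 100 = 93.0%

93.0%


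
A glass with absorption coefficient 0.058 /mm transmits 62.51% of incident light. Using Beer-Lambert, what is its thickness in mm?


Rearrange T = exp(-alpha * thickness):
  thickness = -ln(T) / alpha
  T = 62.51/100 = 0.6251
  ln(T) = -0.46984
  -ln(T) = 0.46984
  thickness = 0.46984 / 0.058 = 8.1 mm

8.1 mm


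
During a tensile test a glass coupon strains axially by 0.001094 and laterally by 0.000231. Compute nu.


Poisson's ratio: nu = lateral strain / axial strain
  nu = 0.000231 / 0.001094 = 0.2112

0.2112


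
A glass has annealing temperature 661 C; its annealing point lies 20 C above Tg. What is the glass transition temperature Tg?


Rearrange T_anneal = Tg + offset for Tg:
  Tg = T_anneal - offset = 661 - 20 = 641 C

641 C


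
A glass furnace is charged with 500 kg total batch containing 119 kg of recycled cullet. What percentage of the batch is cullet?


Cullet ratio = (cullet mass / total batch mass) * 100
  Ratio = 119 / 500 * 100 = 23.8%

23.8%


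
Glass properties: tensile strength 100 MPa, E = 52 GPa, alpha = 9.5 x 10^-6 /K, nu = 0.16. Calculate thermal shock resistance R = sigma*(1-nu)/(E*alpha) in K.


Thermal shock resistance: R = sigma * (1 - nu) / (E * alpha)
  Numerator = 100 * (1 - 0.16) = 84.0
  Denominator = 52 * 1000 * (9.5 x 10^-6) = 0.494
  R = 84.0 / 0.494 = 170.0 K

170.0 K


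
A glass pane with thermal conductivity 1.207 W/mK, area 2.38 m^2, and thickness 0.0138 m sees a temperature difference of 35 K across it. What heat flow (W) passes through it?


Fourier's law: Q = k * A * dT / t
  Q = 1.207 * 2.38 * 35 / 0.0138
  Q = 100.5431 / 0.0138 = 7285.7 W

7285.7 W


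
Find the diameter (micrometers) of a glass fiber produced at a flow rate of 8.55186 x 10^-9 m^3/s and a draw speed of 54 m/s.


Cross-sectional area from continuity:
  A = Q / v = 8.55186 x 10^-9 / 54 = 1.583678 x 10^-10 m^2
Diameter from circular cross-section:
  d = sqrt(4A / pi) * 10^6 (m -> um)
  d = sqrt(4 * 1.583678 x 10^-10 / pi) * 10^6 = 14.2 um

14.2 um


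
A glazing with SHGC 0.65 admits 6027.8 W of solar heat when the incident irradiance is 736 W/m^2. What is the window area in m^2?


Rearrange Q = Area * SHGC * Irradiance:
  Area = Q / (SHGC * Irradiance)
  Area = 6027.8 / (0.65 * 736) = 12.6 m^2

12.6 m^2


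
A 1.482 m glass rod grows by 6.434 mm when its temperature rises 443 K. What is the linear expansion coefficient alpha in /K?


Rearrange dL = alpha * L0 * dT for alpha:
  alpha = dL / (L0 * dT)
  alpha = (6.434 / 1000) / (1.482 * 443) = 0.0000098 /K = 9.8 x 10^-6 /K

9.8 x 10^-6 /K


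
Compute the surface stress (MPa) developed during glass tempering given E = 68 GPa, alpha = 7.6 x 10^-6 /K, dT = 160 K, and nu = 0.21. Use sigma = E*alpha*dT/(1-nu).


Tempering stress: sigma = E * alpha * dT / (1 - nu)
  E (MPa) = 68 * 1000 = 68000
  Numerator = 68000 * (7.6 x 10^-6) * 160 = 82.688
  Denominator = 1 - 0.21 = 0.79
  sigma = 82.688 / 0.79 = 104.7 MPa

104.7 MPa


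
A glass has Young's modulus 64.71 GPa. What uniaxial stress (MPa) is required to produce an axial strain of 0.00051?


Rearrange E = sigma / epsilon:
  sigma = E * epsilon
  E (MPa) = 64.71 * 1000 = 64710
  sigma = 64710 * 0.00051 = 33.0 MPa

33.0 MPa


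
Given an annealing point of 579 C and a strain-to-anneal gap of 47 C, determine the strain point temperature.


Strain point = annealing point - difference:
  T_strain = 579 - 47 = 532 C

532 C


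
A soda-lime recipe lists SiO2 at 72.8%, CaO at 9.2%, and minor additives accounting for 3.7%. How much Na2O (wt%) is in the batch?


Pieces sum to 100%:
  Na2O = 100 - (SiO2 + CaO + others)
  Na2O = 100 - (72.8 + 9.2 + 3.7) = 14.3%

14.3%


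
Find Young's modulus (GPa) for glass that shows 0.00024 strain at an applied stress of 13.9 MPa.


Young's modulus: E = stress / strain
  E = 13.9 MPa / 0.00024 = 57916.67 MPa
Convert to GPa: 57916.67 / 1000 = 57.92 GPa

57.92 GPa


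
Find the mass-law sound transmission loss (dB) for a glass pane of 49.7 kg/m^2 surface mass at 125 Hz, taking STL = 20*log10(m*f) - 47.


Mass law: STL = 20 * log10(m * f) - 47
  m * f = 49.7 * 125 = 6212.5
  log10(6212.5) = 3.79327
  STL = 20 * 3.79327 - 47 = 75.8654 - 47 = 28.9 dB

28.9 dB


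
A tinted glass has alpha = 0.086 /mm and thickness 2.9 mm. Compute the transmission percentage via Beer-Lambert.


Beer-Lambert law: T = exp(-alpha * thickness)
  exponent = -0.086 * 2.9 = -0.2494
  T = exp(-0.2494) = 0.7793
  Percentage = 0.7793 * 100 = 77.93%

77.93%


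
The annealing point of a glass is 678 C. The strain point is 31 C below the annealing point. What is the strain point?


Strain point = annealing point - difference:
  T_strain = 678 - 31 = 647 C

647 C


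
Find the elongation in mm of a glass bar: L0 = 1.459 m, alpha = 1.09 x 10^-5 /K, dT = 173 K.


Thermal expansion formula: dL = alpha * L0 * dT
  dL = (1.09 x 10^-5) * 1.459 * 173 = 0.00275124 m
Convert to mm: 0.00275124 * 1000 = 2.7512 mm

2.7512 mm


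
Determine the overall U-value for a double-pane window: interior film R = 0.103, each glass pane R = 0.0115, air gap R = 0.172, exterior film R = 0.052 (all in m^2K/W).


Total thermal resistance (series):
  R_total = R_in + R_glass + R_air + R_glass + R_out
  R_total = 0.103 + 0.0115 + 0.172 + 0.0115 + 0.052 = 0.35 m^2K/W
U-value = 1 / R_total = 1 / 0.35 = 2.857 W/m^2K

2.857 W/m^2K


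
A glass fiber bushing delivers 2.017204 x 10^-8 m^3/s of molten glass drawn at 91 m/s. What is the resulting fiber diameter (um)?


Cross-sectional area from continuity:
  A = Q / v = 2.017204 x 10^-8 / 91 = 2.216708 x 10^-10 m^2
Diameter from circular cross-section:
  d = sqrt(4A / pi) * 10^6 (m -> um)
  d = sqrt(4 * 2.216708 x 10^-10 / pi) * 10^6 = 16.8 um

16.8 um


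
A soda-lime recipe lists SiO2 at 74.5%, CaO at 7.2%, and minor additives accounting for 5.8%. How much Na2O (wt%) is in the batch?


Pieces sum to 100%:
  Na2O = 100 - (SiO2 + CaO + others)
  Na2O = 100 - (74.5 + 7.2 + 5.8) = 12.5%

12.5%


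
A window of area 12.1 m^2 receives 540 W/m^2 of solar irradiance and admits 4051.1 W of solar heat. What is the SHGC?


Rearrange Q = Area * SHGC * Irradiance:
  SHGC = Q / (Area * Irradiance)
  SHGC = 4051.1 / (12.1 * 540) = 0.62

0.62


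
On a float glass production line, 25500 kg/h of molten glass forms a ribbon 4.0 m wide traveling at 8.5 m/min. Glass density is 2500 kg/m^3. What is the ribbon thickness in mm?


Ribbon cross-section from mass balance:
  Volume rate = throughput / density = 25500 / 2500 = 10.2 m^3/h
  thickness = volume rate / (speed * 60 * width), i.e.
  thickness = throughput / (60 * speed * width * density) * 1000
  thickness = 25500 / (60 * 8.5 * 4.0 * 2500) * 1000 = 5.0 mm

5.0 mm


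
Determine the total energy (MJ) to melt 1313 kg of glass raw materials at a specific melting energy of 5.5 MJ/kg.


Total energy = mass * specific energy
  E = 1313 * 5.5 = 7221.5 MJ

7221.5 MJ


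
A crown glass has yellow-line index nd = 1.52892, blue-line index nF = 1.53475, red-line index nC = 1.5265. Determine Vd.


Abbe number formula: Vd = (nd - 1) / (nF - nC)
  nd - 1 = 1.52892 - 1 = 0.52892
  nF - nC = 1.53475 - 1.5265 = 0.00825
  Vd = 0.52892 / 0.00825 = 64.11

64.11


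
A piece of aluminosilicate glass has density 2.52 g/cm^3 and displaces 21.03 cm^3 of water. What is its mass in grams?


Rearrange rho = m / V:
  m = rho * V
  m = 2.52 * 21.03 = 52.996 g

52.996 g


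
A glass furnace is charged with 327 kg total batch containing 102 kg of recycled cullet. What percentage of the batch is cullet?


Cullet ratio = (cullet mass / total batch mass) * 100
  Ratio = 102 / 327 * 100 = 31.19%

31.19%


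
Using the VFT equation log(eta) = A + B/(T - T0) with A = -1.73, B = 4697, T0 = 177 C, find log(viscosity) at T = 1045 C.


VFT equation: log(eta) = A + B / (T - T0)
  T - T0 = 1045 - 177 = 868
  B / (T - T0) = 4697 / 868 = 5.411
  log(eta) = -1.73 + 5.411 = 3.681

3.681


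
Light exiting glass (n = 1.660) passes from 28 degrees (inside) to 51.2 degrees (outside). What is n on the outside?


Apply Snell's law: n1 * sin(theta1) = n2 * sin(theta2)
  n2 = n1 * sin(theta1) / sin(theta2)
  sin(28) = 0.469472
  sin(51.2) = 0.779338
  n2 = 1.660 * 0.469472 / 0.779338 = 1.0

1.0


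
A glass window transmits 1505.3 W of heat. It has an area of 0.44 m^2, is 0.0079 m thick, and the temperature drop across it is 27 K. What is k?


Fourier's law rearranged: k = Q * t / (A * dT)
  Numerator = 1505.3 * 0.0079 = 11.89187
  Denominator = 0.44 * 27 = 11.88
  k = 11.89187 / 11.88 = 1.001 W/mK

1.001 W/mK


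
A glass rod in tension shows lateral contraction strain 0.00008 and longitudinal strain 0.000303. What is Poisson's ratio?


Poisson's ratio: nu = lateral strain / axial strain
  nu = 0.00008 / 0.000303 = 0.264

0.264


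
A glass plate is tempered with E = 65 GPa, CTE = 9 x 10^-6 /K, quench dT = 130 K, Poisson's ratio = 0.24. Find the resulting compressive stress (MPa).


Tempering stress: sigma = E * alpha * dT / (1 - nu)
  E (MPa) = 65 * 1000 = 65000
  Numerator = 65000 * (9 x 10^-6) * 130 = 76.05
  Denominator = 1 - 0.24 = 0.76
  sigma = 76.05 / 0.76 = 100.1 MPa

100.1 MPa


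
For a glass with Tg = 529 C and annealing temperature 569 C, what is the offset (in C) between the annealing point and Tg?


Offset = T_anneal - Tg:
  offset = 569 - 529 = 40 C

40 C


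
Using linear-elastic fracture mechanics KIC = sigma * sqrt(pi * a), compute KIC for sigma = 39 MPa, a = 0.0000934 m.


Fracture toughness: KIC = sigma * sqrt(pi * a)
  pi * a = pi * 0.0000934 = 0.000293425
  sqrt(pi * a) = 0.01713
  KIC = 39 * 0.01713 = 0.668 MPa*sqrt(m)

0.668 MPa*sqrt(m)


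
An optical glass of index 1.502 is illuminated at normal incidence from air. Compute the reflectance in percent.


Fresnel reflectance at normal incidence:
  R = ((n - 1)/(n + 1))^2
  (n - 1)/(n + 1) = (1.502 - 1)/(1.502 + 1) = 0.200639
  R = 0.200639^2 = 0.040256
  R(%) = 0.040256 * 100 = 4.026%

4.026%


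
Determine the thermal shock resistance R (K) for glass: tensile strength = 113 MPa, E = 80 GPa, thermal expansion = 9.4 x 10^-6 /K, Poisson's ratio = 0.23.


Thermal shock resistance: R = sigma * (1 - nu) / (E * alpha)
  Numerator = 113 * (1 - 0.23) = 87.01
  Denominator = 80 * 1000 * (9.4 x 10^-6) = 0.752
  R = 87.01 / 0.752 = 115.7 K

115.7 K


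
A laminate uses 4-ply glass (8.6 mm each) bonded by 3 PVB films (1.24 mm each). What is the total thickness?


Total thickness = glass contribution + PVB contribution
  Glass: 4 * 8.6 = 34.4 mm
  PVB: 3 * 1.24 = 3.72 mm
  Total = 34.4 + 3.72 = 38.12 mm

38.12 mm


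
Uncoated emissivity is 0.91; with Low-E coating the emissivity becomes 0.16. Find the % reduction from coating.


Percentage reduction = (1 - coated/uncoated) * 100
  Ratio = 0.16 / 0.91 = 0.1758
  Reduction = (1 - 0.1758) * 100 = 82.4%

82.4%


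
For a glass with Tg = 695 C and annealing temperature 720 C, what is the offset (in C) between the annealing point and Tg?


Offset = T_anneal - Tg:
  offset = 720 - 695 = 25 C

25 C


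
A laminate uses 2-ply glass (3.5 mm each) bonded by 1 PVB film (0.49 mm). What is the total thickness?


Total thickness = glass contribution + PVB contribution
  Glass: 2 * 3.5 = 7.0 mm
  PVB: 1 * 0.49 = 0.49 mm
  Total = 7.0 + 0.49 = 7.49 mm

7.49 mm


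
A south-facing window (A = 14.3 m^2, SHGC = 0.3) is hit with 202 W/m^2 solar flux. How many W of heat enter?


Solar heat gain: Q = Area * SHGC * Irradiance
  Q = 14.3 * 0.3 * 202 = 866.6 W

866.6 W


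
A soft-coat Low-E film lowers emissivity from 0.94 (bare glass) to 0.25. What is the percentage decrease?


Percentage reduction = (1 - coated/uncoated) * 100
  Ratio = 0.25 / 0.94 = 0.266
  Reduction = (1 - 0.266) * 100 = 73.4%

73.4%


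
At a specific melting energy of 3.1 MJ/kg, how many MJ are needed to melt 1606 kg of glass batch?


Total energy = mass * specific energy
  E = 1606 * 3.1 = 4978.6 MJ

4978.6 MJ


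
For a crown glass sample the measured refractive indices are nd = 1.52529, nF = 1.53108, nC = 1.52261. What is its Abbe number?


Abbe number formula: Vd = (nd - 1) / (nF - nC)
  nd - 1 = 1.52529 - 1 = 0.52529
  nF - nC = 1.53108 - 1.52261 = 0.00847
  Vd = 0.52529 / 0.00847 = 62.02

62.02


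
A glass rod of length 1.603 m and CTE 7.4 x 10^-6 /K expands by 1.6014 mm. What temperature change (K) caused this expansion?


Rearrange dL = alpha * L0 * dT for dT:
  dT = dL / (alpha * L0)
  dL (m) = 1.6014 / 1000 = 0.0016014
  dT = 0.0016014 / ((7.4 x 10^-6) * 1.603) = 135.0 K

135.0 K


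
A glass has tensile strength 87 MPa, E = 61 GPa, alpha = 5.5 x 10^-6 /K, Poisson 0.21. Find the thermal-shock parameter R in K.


Thermal shock resistance: R = sigma * (1 - nu) / (E * alpha)
  Numerator = 87 * (1 - 0.21) = 68.73
  Denominator = 61 * 1000 * (5.5 x 10^-6) = 0.3355
  R = 68.73 / 0.3355 = 204.9 K

204.9 K


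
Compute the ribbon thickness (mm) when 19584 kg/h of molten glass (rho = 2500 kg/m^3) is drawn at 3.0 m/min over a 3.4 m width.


Ribbon cross-section from mass balance:
  Volume rate = throughput / density = 19584 / 2500 = 7.8336 m^3/h
  thickness = volume rate / (speed * 60 * width), i.e.
  thickness = throughput / (60 * speed * width * density) * 1000
  thickness = 19584 / (60 * 3.0 * 3.4 * 2500) * 1000 = 12.8 mm

12.8 mm


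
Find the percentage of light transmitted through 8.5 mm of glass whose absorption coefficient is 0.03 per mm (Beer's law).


Beer-Lambert law: T = exp(-alpha * thickness)
  exponent = -0.03 * 8.5 = -0.255
  T = exp(-0.255) = 0.7749
  Percentage = 0.7749 * 100 = 77.49%

77.49%


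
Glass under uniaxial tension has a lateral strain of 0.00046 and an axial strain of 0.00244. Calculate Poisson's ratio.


Poisson's ratio: nu = lateral strain / axial strain
  nu = 0.00046 / 0.00244 = 0.1885

0.1885


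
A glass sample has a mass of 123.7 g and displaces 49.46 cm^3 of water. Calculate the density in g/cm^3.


Use the definition of density:
  rho = mass / volume
  rho = 123.7 / 49.46 = 2.501 g/cm^3

2.501 g/cm^3


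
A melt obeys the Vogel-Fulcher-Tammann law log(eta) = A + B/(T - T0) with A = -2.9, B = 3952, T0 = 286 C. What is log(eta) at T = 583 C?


VFT equation: log(eta) = A + B / (T - T0)
  T - T0 = 583 - 286 = 297
  B / (T - T0) = 3952 / 297 = 13.306
  log(eta) = -2.9 + 13.306 = 10.406

10.406


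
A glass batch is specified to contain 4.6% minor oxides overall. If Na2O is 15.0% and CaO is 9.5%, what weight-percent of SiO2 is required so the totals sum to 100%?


Known pieces sum to 100%:
  SiO2 = 100 - (others + Na2O + CaO)
  SiO2 = 100 - (4.6 + 15.0 + 9.5) = 70.9%

70.9%


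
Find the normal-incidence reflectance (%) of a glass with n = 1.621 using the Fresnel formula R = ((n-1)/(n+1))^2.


Fresnel reflectance at normal incidence:
  R = ((n - 1)/(n + 1))^2
  (n - 1)/(n + 1) = (1.621 - 1)/(1.621 + 1) = 0.236932
  R = 0.236932^2 = 0.0561368
  R(%) = 0.0561368 * 100 = 5.614%

5.614%


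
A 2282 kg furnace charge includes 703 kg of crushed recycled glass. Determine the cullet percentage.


Cullet ratio = (cullet mass / total batch mass) * 100
  Ratio = 703 / 2282 * 100 = 30.81%

30.81%


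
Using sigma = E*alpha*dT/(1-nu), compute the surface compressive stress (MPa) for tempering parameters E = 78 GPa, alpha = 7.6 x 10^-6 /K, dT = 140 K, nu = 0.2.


Tempering stress: sigma = E * alpha * dT / (1 - nu)
  E (MPa) = 78 * 1000 = 78000
  Numerator = 78000 * (7.6 x 10^-6) * 140 = 82.992
  Denominator = 1 - 0.2 = 0.8
  sigma = 82.992 / 0.8 = 103.7 MPa

103.7 MPa


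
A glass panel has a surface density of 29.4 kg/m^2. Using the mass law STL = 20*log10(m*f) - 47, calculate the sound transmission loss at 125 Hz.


Mass law: STL = 20 * log10(m * f) - 47
  m * f = 29.4 * 125 = 3675
  log10(3675) = 3.56526
  STL = 20 * 3.56526 - 47 = 71.3052 - 47 = 24.3 dB

24.3 dB


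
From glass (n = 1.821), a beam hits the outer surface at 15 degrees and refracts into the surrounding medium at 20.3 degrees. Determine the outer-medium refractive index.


Apply Snell's law: n1 * sin(theta1) = n2 * sin(theta2)
  n2 = n1 * sin(theta1) / sin(theta2)
  sin(15) = 0.258819
  sin(20.3) = 0.346936
  n2 = 1.821 * 0.258819 / 0.346936 = 1.3585

1.3585


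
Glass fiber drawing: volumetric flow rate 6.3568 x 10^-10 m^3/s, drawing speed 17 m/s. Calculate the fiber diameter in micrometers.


Cross-sectional area from continuity:
  A = Q / v = 6.3568 x 10^-10 / 17 = 3.739294 x 10^-11 m^2
Diameter from circular cross-section:
  d = sqrt(4A / pi) * 10^6 (m -> um)
  d = sqrt(4 * 3.739294 x 10^-11 / pi) * 10^6 = 6.9 um

6.9 um


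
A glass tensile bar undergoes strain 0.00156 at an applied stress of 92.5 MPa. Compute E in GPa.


Young's modulus: E = stress / strain
  E = 92.5 MPa / 0.00156 = 59294.87 MPa
Convert to GPa: 59294.87 / 1000 = 59.29 GPa

59.29 GPa


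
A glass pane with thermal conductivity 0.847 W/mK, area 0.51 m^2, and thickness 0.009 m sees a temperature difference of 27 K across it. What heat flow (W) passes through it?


Fourier's law: Q = k * A * dT / t
  Q = 0.847 * 0.51 * 27 / 0.009
  Q = 11.66319 / 0.009 = 1295.9 W

1295.9 W


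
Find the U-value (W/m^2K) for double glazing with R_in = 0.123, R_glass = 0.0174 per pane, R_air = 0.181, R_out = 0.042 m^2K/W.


Total thermal resistance (series):
  R_total = R_in + R_glass + R_air + R_glass + R_out
  R_total = 0.123 + 0.0174 + 0.181 + 0.0174 + 0.042 = 0.3808 m^2K/W
U-value = 1 / R_total = 1 / 0.3808 = 2.626 W/m^2K

2.626 W/m^2K


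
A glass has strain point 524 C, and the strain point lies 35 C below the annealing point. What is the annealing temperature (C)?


T_anneal = T_strain + gap:
  T_anneal = 524 + 35 = 559 C

559 C


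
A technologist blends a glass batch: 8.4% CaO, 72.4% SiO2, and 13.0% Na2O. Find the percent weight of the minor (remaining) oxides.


Sum the three major oxides:
  SiO2 + Na2O + CaO = 72.4 + 13.0 + 8.4 = 93.8%
Subtract from 100%:
  Others = 100 - 93.8 = 6.2%

6.2%


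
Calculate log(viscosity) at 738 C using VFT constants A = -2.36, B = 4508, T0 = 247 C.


VFT equation: log(eta) = A + B / (T - T0)
  T - T0 = 738 - 247 = 491
  B / (T - T0) = 4508 / 491 = 9.181
  log(eta) = -2.36 + 9.181 = 6.821

6.821


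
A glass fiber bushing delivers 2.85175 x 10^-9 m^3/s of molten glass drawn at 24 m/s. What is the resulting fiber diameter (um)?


Cross-sectional area from continuity:
  A = Q / v = 2.85175 x 10^-9 / 24 = 1.188229 x 10^-10 m^2
Diameter from circular cross-section:
  d = sqrt(4A / pi) * 10^6 (m -> um)
  d = sqrt(4 * 1.188229 x 10^-10 / pi) * 10^6 = 12.3 um

12.3 um


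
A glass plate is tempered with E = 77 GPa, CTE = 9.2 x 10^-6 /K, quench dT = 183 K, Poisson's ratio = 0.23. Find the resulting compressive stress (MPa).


Tempering stress: sigma = E * alpha * dT / (1 - nu)
  E (MPa) = 77 * 1000 = 77000
  Numerator = 77000 * (9.2 x 10^-6) * 183 = 129.6372
  Denominator = 1 - 0.23 = 0.77
  sigma = 129.6372 / 0.77 = 168.4 MPa

168.4 MPa


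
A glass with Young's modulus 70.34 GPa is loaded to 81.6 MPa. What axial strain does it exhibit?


Rearrange E = sigma / epsilon:
  epsilon = sigma / E
  E (MPa) = 70.34 * 1000 = 70340
  epsilon = 81.6 / 70340 = 0.00116

0.00116


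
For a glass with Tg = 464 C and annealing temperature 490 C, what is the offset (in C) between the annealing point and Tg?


Offset = T_anneal - Tg:
  offset = 490 - 464 = 26 C

26 C


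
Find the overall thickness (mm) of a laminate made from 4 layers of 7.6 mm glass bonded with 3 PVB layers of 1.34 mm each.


Total thickness = glass contribution + PVB contribution
  Glass: 4 * 7.6 = 30.4 mm
  PVB: 3 * 1.34 = 4.02 mm
  Total = 30.4 + 4.02 = 34.42 mm

34.42 mm


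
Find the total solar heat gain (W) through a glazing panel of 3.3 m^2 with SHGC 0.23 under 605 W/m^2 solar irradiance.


Solar heat gain: Q = Area * SHGC * Irradiance
  Q = 3.3 * 0.23 * 605 = 459.2 W

459.2 W


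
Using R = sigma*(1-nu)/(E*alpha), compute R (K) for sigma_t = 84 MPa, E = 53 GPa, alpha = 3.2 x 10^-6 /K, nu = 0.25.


Thermal shock resistance: R = sigma * (1 - nu) / (E * alpha)
  Numerator = 84 * (1 - 0.25) = 63.0
  Denominator = 53 * 1000 * (3.2 x 10^-6) = 0.1696
  R = 63.0 / 0.1696 = 371.5 K

371.5 K


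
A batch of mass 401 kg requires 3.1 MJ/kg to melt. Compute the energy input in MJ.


Total energy = mass * specific energy
  E = 401 * 3.1 = 1243.1 MJ

1243.1 MJ


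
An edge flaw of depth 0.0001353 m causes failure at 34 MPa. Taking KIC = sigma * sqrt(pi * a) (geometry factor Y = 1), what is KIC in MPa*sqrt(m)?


Fracture toughness: KIC = sigma * sqrt(pi * a)
  pi * a = pi * 0.0001353 = 0.000425057
  sqrt(pi * a) = 0.020617
  KIC = 34 * 0.020617 = 0.701 MPa*sqrt(m)

0.701 MPa*sqrt(m)


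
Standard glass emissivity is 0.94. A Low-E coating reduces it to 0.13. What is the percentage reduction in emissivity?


Percentage reduction = (1 - coated/uncoated) * 100
  Ratio = 0.13 / 0.94 = 0.1383
  Reduction = (1 - 0.1383) * 100 = 86.2%

86.2%


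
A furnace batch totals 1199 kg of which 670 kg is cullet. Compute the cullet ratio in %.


Cullet ratio = (cullet mass / total batch mass) * 100
  Ratio = 670 / 1199 * 100 = 55.88%

55.88%


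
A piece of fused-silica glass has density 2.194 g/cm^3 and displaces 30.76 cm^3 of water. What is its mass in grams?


Rearrange rho = m / V:
  m = rho * V
  m = 2.194 * 30.76 = 67.487 g

67.487 g


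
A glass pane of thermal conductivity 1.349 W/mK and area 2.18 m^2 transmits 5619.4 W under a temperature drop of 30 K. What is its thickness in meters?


Fourier's law: t = k * A * dT / Q
  t = 1.349 * 2.18 * 30 / 5619.4
  t = 88.2246 / 5619.4 = 0.0157 m

0.0157 m


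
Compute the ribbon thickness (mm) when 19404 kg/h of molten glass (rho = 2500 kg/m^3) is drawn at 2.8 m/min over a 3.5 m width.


Ribbon cross-section from mass balance:
  Volume rate = throughput / density = 19404 / 2500 = 7.7616 m^3/h
  thickness = volume rate / (speed * 60 * width), i.e.
  thickness = throughput / (60 * speed * width * density) * 1000
  thickness = 19404 / (60 * 2.8 * 3.5 * 2500) * 1000 = 13.2 mm

13.2 mm


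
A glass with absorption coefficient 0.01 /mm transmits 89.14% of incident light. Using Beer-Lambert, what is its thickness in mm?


Rearrange T = exp(-alpha * thickness):
  thickness = -ln(T) / alpha
  T = 89.14/100 = 0.8914
  ln(T) = -0.11496
  -ln(T) = 0.11496
  thickness = 0.11496 / 0.01 = 11.5 mm

11.5 mm


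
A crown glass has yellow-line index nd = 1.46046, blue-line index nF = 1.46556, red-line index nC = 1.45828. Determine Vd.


Abbe number formula: Vd = (nd - 1) / (nF - nC)
  nd - 1 = 1.46046 - 1 = 0.46046
  nF - nC = 1.46556 - 1.45828 = 0.00728
  Vd = 0.46046 / 0.00728 = 63.25

63.25


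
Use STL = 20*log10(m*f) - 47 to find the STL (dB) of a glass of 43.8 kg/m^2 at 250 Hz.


Mass law: STL = 20 * log10(m * f) - 47
  m * f = 43.8 * 250 = 10950
  log10(10950) = 4.03941
  STL = 20 * 4.03941 - 47 = 80.7882 - 47 = 33.8 dB

33.8 dB


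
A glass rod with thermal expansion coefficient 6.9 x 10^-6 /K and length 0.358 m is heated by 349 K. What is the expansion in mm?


Thermal expansion formula: dL = alpha * L0 * dT
  dL = (6.9 x 10^-6) * 0.358 * 349 = 0.0008621 m
Convert to mm: 0.0008621 * 1000 = 0.8621 mm

0.8621 mm


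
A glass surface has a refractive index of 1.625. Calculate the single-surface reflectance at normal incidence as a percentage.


Fresnel reflectance at normal incidence:
  R = ((n - 1)/(n + 1))^2
  (n - 1)/(n + 1) = (1.625 - 1)/(1.625 + 1) = 0.238095
  R = 0.238095^2 = 0.0566892
  R(%) = 0.0566892 * 100 = 5.669%

5.669%


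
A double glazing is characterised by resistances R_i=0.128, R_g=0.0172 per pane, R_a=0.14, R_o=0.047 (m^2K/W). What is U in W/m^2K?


Total thermal resistance (series):
  R_total = R_in + R_glass + R_air + R_glass + R_out
  R_total = 0.128 + 0.0172 + 0.14 + 0.0172 + 0.047 = 0.3494 m^2K/W
U-value = 1 / R_total = 1 / 0.3494 = 2.862 W/m^2K

2.862 W/m^2K


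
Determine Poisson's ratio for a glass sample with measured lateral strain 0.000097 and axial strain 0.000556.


Poisson's ratio: nu = lateral strain / axial strain
  nu = 0.000097 / 0.000556 = 0.1745

0.1745


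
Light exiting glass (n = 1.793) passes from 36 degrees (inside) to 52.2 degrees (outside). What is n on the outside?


Apply Snell's law: n1 * sin(theta1) = n2 * sin(theta2)
  n2 = n1 * sin(theta1) / sin(theta2)
  sin(36) = 0.587785
  sin(52.2) = 0.790155
  n2 = 1.793 * 0.587785 / 0.790155 = 1.3338

1.3338


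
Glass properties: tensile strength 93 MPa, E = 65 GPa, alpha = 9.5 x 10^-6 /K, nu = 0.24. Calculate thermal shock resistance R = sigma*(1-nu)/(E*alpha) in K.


Thermal shock resistance: R = sigma * (1 - nu) / (E * alpha)
  Numerator = 93 * (1 - 0.24) = 70.68
  Denominator = 65 * 1000 * (9.5 x 10^-6) = 0.6175
  R = 70.68 / 0.6175 = 114.5 K

114.5 K


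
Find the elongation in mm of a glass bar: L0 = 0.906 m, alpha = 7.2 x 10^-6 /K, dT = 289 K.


Thermal expansion formula: dL = alpha * L0 * dT
  dL = (7.2 x 10^-6) * 0.906 * 289 = 0.0018852 m
Convert to mm: 0.0018852 * 1000 = 1.8852 mm

1.8852 mm


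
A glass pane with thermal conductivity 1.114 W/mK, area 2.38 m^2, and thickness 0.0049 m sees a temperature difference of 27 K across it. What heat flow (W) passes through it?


Fourier's law: Q = k * A * dT / t
  Q = 1.114 * 2.38 * 27 / 0.0049
  Q = 71.58564 / 0.0049 = 14609.3 W

14609.3 W


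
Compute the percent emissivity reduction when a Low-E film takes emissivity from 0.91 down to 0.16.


Percentage reduction = (1 - coated/uncoated) * 100
  Ratio = 0.16 / 0.91 = 0.1758
  Reduction = (1 - 0.1758) * 100 = 82.4%

82.4%


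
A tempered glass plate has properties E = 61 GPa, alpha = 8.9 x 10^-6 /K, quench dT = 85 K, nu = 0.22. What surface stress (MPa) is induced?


Tempering stress: sigma = E * alpha * dT / (1 - nu)
  E (MPa) = 61 * 1000 = 61000
  Numerator = 61000 * (8.9 x 10^-6) * 85 = 46.1465
  Denominator = 1 - 0.22 = 0.78
  sigma = 46.1465 / 0.78 = 59.2 MPa

59.2 MPa


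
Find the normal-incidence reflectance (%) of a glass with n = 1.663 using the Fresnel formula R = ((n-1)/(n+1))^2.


Fresnel reflectance at normal incidence:
  R = ((n - 1)/(n + 1))^2
  (n - 1)/(n + 1) = (1.663 - 1)/(1.663 + 1) = 0.248967
  R = 0.248967^2 = 0.0619846
  R(%) = 0.0619846 * 100 = 6.198%

6.198%


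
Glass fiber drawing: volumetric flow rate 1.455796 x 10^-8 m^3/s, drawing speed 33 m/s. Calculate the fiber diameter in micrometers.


Cross-sectional area from continuity:
  A = Q / v = 1.455796 x 10^-8 / 33 = 4.411503 x 10^-10 m^2
Diameter from circular cross-section:
  d = sqrt(4A / pi) * 10^6 (m -> um)
  d = sqrt(4 * 4.411503 x 10^-10 / pi) * 10^6 = 23.7 um

23.7 um


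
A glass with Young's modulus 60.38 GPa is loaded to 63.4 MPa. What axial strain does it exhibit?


Rearrange E = sigma / epsilon:
  epsilon = sigma / E
  E (MPa) = 60.38 * 1000 = 60380
  epsilon = 63.4 / 60380 = 0.00105

0.00105


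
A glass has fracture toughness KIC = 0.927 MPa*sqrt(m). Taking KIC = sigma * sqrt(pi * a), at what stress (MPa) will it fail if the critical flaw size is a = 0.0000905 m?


Rearrange KIC = sigma * sqrt(pi * a):
  sigma = KIC / sqrt(pi * a)
  sqrt(pi * 0.0000905) = 0.016862
  sigma = 0.927 / 0.016862 = 54.98 MPa

54.98 MPa


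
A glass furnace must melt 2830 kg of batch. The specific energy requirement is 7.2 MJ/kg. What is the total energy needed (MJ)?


Total energy = mass * specific energy
  E = 2830 * 7.2 = 20376 MJ

20376 MJ


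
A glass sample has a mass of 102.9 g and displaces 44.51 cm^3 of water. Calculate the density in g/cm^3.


Use the definition of density:
  rho = mass / volume
  rho = 102.9 / 44.51 = 2.312 g/cm^3

2.312 g/cm^3


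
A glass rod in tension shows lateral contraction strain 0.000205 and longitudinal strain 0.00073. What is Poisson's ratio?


Poisson's ratio: nu = lateral strain / axial strain
  nu = 0.000205 / 0.00073 = 0.2808

0.2808


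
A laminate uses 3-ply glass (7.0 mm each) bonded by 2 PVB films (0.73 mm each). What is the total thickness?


Total thickness = glass contribution + PVB contribution
  Glass: 3 * 7.0 = 21.0 mm
  PVB: 2 * 0.73 = 1.46 mm
  Total = 21.0 + 1.46 = 22.46 mm

22.46 mm


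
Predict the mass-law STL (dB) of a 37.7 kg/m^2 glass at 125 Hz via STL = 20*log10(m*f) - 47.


Mass law: STL = 20 * log10(m * f) - 47
  m * f = 37.7 * 125 = 4712.5
  log10(4712.5) = 3.67325
  STL = 20 * 3.67325 - 47 = 73.465 - 47 = 26.5 dB

26.5 dB


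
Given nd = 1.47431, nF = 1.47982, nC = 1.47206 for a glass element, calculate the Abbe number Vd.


Abbe number formula: Vd = (nd - 1) / (nF - nC)
  nd - 1 = 1.47431 - 1 = 0.47431
  nF - nC = 1.47982 - 1.47206 = 0.00776
  Vd = 0.47431 / 0.00776 = 61.12

61.12


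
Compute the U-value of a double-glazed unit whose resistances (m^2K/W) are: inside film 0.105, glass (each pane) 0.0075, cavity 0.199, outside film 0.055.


Total thermal resistance (series):
  R_total = R_in + R_glass + R_air + R_glass + R_out
  R_total = 0.105 + 0.0075 + 0.199 + 0.0075 + 0.055 = 0.374 m^2K/W
U-value = 1 / R_total = 1 / 0.374 = 2.674 W/m^2K

2.674 W/m^2K


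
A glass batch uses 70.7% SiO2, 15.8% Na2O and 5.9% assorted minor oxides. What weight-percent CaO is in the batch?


Pieces sum to 100%:
  CaO = 100 - (SiO2 + Na2O + others)
  CaO = 100 - (70.7 + 15.8 + 5.9) = 7.6%

7.6%


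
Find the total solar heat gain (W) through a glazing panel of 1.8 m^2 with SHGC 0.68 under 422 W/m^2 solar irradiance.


Solar heat gain: Q = Area * SHGC * Irradiance
  Q = 1.8 * 0.68 * 422 = 516.5 W

516.5 W


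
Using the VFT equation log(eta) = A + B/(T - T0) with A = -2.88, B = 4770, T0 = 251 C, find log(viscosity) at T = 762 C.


VFT equation: log(eta) = A + B / (T - T0)
  T - T0 = 762 - 251 = 511
  B / (T - T0) = 4770 / 511 = 9.335
  log(eta) = -2.88 + 9.335 = 6.455

6.455


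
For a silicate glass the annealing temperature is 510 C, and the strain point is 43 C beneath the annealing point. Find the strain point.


Strain point = annealing point - difference:
  T_strain = 510 - 43 = 467 C

467 C


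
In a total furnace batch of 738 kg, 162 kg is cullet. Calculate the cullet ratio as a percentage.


Cullet ratio = (cullet mass / total batch mass) * 100
  Ratio = 162 / 738 * 100 = 21.95%

21.95%


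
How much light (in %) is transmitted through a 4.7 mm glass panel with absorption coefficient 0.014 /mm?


Beer-Lambert law: T = exp(-alpha * thickness)
  exponent = -0.014 * 4.7 = -0.0658
  T = exp(-0.0658) = 0.9363
  Percentage = 0.9363 * 100 = 93.63%

93.63%


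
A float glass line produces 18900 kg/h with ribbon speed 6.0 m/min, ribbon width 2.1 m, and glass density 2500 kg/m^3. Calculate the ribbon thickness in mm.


Ribbon cross-section from mass balance:
  Volume rate = throughput / density = 18900 / 2500 = 7.56 m^3/h
  thickness = volume rate / (speed * 60 * width), i.e.
  thickness = throughput / (60 * speed * width * density) * 1000
  thickness = 18900 / (60 * 6.0 * 2.1 * 2500) * 1000 = 10.0 mm

10.0 mm


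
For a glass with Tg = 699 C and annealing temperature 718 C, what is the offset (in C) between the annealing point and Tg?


Offset = T_anneal - Tg:
  offset = 718 - 699 = 19 C

19 C


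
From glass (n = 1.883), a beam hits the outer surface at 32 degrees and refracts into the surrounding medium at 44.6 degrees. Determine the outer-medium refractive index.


Apply Snell's law: n1 * sin(theta1) = n2 * sin(theta2)
  n2 = n1 * sin(theta1) / sin(theta2)
  sin(32) = 0.529919
  sin(44.6) = 0.702153
  n2 = 1.883 * 0.529919 / 0.702153 = 1.4211

1.4211
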